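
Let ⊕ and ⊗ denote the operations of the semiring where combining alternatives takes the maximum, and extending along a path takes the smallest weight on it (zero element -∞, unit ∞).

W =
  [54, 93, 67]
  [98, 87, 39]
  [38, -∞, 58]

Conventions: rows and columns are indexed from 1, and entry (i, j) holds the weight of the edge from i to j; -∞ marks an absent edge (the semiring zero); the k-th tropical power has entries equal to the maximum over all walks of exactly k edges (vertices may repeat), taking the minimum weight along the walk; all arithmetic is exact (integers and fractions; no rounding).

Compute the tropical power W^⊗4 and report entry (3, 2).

W^⊗2:
  [93, 87, 58]
  [87, 93, 67]
  [38, 38, 58]
W^⊗3:
  [87, 93, 67]
  [93, 87, 67]
  [38, 38, 58]
W^⊗4:
  [93, 87, 67]
  [87, 93, 67]
  [38, 38, 58]
Key observation: the optimum is the walk 3->1->2->1->2, with weight 38 min 93 min 98 min 93 = 38.
Optimal value attained by: walk 3->1->2->1->2.
Answer: (W^⊗4)[3][2] = 38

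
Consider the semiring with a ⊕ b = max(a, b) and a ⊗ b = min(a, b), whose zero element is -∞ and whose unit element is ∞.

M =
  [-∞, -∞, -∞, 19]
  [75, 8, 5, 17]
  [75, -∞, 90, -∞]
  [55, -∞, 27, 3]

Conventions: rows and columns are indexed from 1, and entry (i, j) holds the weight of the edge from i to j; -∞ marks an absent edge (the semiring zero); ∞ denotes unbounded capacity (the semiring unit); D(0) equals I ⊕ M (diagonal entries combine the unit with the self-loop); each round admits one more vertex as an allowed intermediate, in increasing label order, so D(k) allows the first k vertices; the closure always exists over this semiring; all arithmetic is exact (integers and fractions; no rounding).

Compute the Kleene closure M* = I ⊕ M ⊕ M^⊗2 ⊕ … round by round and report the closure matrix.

D(0):
  [∞, -∞, -∞, 19]
  [75, ∞, 5, 17]
  [75, -∞, ∞, -∞]
  [55, -∞, 27, ∞]
D(1):
  [∞, -∞, -∞, 19]
  [75, ∞, 5, 19]
  [75, -∞, ∞, 19]
  [55, -∞, 27, ∞]
D(2):
  [∞, -∞, -∞, 19]
  [75, ∞, 5, 19]
  [75, -∞, ∞, 19]
  [55, -∞, 27, ∞]
D(3):
  [∞, -∞, -∞, 19]
  [75, ∞, 5, 19]
  [75, -∞, ∞, 19]
  [55, -∞, 27, ∞]
D(4):
  [∞, -∞, 19, 19]
  [75, ∞, 19, 19]
  [75, -∞, ∞, 19]
  [55, -∞, 27, ∞]
Answer: M* = [[∞, -∞, 19, 19], [75, ∞, 19, 19], [75, -∞, ∞, 19], [55, -∞, 27, ∞]]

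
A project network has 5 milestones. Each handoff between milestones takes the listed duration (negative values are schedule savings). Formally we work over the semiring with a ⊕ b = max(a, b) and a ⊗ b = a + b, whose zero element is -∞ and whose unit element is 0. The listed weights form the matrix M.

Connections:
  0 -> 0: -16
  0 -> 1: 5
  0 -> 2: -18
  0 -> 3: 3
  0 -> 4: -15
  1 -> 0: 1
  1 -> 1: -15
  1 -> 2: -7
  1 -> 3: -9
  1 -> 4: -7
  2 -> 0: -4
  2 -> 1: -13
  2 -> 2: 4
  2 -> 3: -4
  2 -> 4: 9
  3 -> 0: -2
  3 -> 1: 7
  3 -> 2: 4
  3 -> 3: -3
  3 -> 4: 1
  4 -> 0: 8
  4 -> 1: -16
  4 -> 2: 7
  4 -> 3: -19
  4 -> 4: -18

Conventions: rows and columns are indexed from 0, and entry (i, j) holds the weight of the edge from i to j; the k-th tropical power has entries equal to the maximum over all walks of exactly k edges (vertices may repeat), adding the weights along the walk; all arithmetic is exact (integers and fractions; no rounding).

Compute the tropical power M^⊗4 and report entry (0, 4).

M^⊗2:
  [6, 10, 7, 0, 4]
  [1, 6, 0, 4, 2]
  [17, 3, 16, 0, 13]
  [9, 4, 8, 1, 13]
  [3, 13, 11, 11, 16]
M^⊗3:
  [12, 11, 11, 9, 16]
  [10, 11, 9, 4, 9]
  [21, 22, 20, 20, 25]
  [21, 14, 20, 12, 17]
  [24, 18, 23, 8, 20]
M^⊗4:
  [24, 17, 23, 15, 20]
  [17, 15, 16, 13, 18]
  [33, 27, 32, 24, 29]
  [25, 26, 24, 24, 29]
  [28, 29, 27, 27, 32]
Key observation: the optimum is the walk 0->3->2->2->4, with weight 3 + 4 + 4 + 9 = 20.
Optimal value attained by: walk 0->3->2->2->4.
Answer: (M^⊗4)[0][4] = 20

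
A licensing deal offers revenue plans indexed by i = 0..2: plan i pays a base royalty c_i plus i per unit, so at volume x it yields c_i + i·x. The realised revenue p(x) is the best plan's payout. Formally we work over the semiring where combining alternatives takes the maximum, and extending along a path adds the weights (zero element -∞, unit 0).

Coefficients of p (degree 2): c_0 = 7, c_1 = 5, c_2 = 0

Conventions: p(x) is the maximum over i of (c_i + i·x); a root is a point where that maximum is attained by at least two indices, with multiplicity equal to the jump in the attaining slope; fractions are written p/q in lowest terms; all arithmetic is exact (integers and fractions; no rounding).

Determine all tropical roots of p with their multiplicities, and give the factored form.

hull edge (i=0, c=7) to (i=1, c=5): slope -2, span 1
hull edge (i=1, c=5) to (i=2, c=0): slope -5, span 1
Factored form: p(x) = 0 ⊗ (x ⊕ 2) ⊗ (x ⊕ 5)
Answer: roots = 2 (mult 1), 5 (mult 1)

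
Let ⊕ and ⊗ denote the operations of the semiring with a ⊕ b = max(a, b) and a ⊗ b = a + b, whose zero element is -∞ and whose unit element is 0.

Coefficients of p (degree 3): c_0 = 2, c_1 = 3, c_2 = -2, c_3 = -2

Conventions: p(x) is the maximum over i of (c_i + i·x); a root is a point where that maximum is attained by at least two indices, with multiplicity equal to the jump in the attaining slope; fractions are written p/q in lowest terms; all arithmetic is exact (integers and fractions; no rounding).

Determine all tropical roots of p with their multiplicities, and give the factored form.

hull edge (i=0, c=2) to (i=1, c=3): slope 1, span 1
hull edge (i=1, c=3) to (i=3, c=-2): slope -5/2, span 2
Factored form: p(x) = -2 ⊗ (x ⊕ (-1)) ⊗ (x ⊕ 5/2) ⊗ (x ⊕ 5/2)
Answer: roots = -1 (mult 1), 5/2 (mult 2)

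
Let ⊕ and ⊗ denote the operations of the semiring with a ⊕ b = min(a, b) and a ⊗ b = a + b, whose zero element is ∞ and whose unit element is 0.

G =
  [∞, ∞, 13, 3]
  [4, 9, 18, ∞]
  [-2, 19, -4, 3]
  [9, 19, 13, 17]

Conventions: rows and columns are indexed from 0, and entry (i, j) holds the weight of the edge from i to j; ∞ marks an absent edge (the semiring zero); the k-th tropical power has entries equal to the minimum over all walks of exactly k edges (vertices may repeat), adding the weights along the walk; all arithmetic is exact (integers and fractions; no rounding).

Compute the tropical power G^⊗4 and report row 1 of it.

G^⊗2:
  [11, 22, 9, 16]
  [13, 18, 14, 7]
  [-6, 15, -8, -1]
  [11, 28, 9, 12]
G^⊗3:
  [7, 28, 5, 12]
  [12, 26, 10, 16]
  [-10, 11, -12, -5]
  [7, 28, 5, 12]
G^⊗4:
  [3, 24, 1, 8]
  [8, 29, 6, 13]
  [-14, 7, -16, -9]
  [3, 24, 1, 8]
Answer: row 1 of G^⊗4 = [8, 29, 6, 13]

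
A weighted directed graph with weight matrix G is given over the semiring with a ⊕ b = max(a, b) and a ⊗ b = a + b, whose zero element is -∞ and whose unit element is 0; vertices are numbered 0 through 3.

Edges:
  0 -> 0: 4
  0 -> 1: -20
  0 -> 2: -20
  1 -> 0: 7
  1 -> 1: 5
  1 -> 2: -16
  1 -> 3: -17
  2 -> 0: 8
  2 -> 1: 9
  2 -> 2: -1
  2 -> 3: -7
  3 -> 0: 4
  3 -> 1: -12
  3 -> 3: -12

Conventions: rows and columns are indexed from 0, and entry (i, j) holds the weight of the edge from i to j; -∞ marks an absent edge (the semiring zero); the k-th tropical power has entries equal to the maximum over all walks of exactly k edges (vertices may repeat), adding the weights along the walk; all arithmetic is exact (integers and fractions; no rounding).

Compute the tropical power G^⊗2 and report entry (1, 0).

G^⊗2:
  [8, -11, -16, -27]
  [12, 10, -11, -12]
  [16, 14, -2, -8]
  [8, -7, -16, -24]
Key observation: the optimum is the walk 1->1->0, with weight 5 + 7 = 12.
Optimal value attained by: walk 1->1->0.
Answer: (G^⊗2)[1][0] = 12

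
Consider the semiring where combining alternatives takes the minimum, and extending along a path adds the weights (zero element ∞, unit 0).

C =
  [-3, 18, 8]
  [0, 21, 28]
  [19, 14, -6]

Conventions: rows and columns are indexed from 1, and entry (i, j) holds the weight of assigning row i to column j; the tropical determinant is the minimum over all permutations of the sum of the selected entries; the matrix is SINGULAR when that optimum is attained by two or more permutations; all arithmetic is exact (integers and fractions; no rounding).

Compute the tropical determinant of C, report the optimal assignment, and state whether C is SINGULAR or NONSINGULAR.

σ = (1, 2, 3): (-3) + 21 + (-6) = 12
σ = (1, 3, 2): (-3) + 28 + 14 = 39
σ = (2, 1, 3): 18 + 0 + (-6) = 12
σ = (2, 3, 1): 18 + 28 + 19 = 65
σ = (3, 1, 2): 8 + 0 + 14 = 22
σ = (3, 2, 1): 8 + 21 + 19 = 48
Optimal value attained by: σ = (1, 2, 3).
Answer: det⊕(C) = 12; verdict: SINGULAR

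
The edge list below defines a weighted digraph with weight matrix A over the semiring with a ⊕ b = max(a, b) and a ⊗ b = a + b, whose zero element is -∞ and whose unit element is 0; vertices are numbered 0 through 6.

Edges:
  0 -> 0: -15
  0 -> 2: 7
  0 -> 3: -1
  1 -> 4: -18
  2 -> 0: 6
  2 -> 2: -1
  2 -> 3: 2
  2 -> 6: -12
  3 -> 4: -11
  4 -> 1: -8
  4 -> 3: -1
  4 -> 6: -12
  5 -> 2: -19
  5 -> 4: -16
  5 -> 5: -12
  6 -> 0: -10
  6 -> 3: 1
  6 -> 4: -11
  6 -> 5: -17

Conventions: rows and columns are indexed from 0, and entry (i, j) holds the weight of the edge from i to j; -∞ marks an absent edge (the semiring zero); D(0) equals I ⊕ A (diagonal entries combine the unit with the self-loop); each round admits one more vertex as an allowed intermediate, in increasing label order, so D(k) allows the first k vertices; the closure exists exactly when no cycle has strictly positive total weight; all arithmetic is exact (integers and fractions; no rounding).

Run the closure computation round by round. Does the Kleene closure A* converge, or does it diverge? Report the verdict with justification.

D(0):
  [0, -∞, 7, -1, -∞, -∞, -∞]
  [-∞, 0, -∞, -∞, -18, -∞, -∞]
  [6, -∞, 0, 2, -∞, -∞, -12]
  [-∞, -∞, -∞, 0, -11, -∞, -∞]
  [-∞, -8, -∞, -1, 0, -∞, -12]
  [-∞, -∞, -19, -∞, -16, 0, -∞]
  [-10, -∞, -∞, 1, -11, -17, 0]
Detection: at round 1, diagonal entry (2, 2) turns strictly positive.
Key observation: the cycle 2->0->2 has total weight 6 + 7, which is strictly positive.
Answer: DIVERGES — positive cycle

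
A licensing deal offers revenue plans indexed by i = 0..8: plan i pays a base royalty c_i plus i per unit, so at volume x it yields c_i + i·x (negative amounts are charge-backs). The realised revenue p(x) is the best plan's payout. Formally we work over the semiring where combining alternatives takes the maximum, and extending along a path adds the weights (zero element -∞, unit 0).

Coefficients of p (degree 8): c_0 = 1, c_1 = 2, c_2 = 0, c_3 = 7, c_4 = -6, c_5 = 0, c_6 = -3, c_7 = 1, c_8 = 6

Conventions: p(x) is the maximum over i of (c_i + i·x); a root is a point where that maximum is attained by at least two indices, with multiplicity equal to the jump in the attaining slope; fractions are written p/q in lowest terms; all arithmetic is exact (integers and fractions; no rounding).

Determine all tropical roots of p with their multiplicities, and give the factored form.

hull edge (i=0, c=1) to (i=3, c=7): slope 2, span 3
hull edge (i=3, c=7) to (i=8, c=6): slope -1/5, span 5
Factored form: p(x) = 6 ⊗ (x ⊕ (-2)) ⊗ (x ⊕ (-2)) ⊗ (x ⊕ (-2)) ⊗ (x ⊕ 1/5) ⊗ (x ⊕ 1/5) ⊗ (x ⊕ 1/5) ⊗ (x ⊕ 1/5) ⊗ (x ⊕ 1/5)
Answer: roots = -2 (mult 3), 1/5 (mult 5)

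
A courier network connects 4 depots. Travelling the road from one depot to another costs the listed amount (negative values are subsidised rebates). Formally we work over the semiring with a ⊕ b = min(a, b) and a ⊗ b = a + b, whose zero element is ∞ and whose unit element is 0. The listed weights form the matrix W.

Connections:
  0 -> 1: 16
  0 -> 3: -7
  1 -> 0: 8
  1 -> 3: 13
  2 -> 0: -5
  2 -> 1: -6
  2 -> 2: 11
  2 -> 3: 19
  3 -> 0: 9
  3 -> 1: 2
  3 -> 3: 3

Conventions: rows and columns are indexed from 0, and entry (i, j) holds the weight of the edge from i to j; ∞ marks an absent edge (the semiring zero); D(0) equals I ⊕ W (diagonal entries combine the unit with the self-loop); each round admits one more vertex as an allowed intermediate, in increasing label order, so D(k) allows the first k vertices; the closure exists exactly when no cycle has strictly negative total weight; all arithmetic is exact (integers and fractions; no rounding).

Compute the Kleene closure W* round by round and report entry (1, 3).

D(0):
  [0, 16, ∞, -7]
  [8, 0, ∞, 13]
  [-5, -6, 0, 19]
  [9, 2, ∞, 0]
D(1):
  [0, 16, ∞, -7]
  [8, 0, ∞, 1]
  [-5, -6, 0, -12]
  [9, 2, ∞, 0]
D(2):
  [0, 16, ∞, -7]
  [8, 0, ∞, 1]
  [-5, -6, 0, -12]
  [9, 2, ∞, 0]
D(3):
  [0, 16, ∞, -7]
  [8, 0, ∞, 1]
  [-5, -6, 0, -12]
  [9, 2, ∞, 0]
D(4):
  [0, -5, ∞, -7]
  [8, 0, ∞, 1]
  [-5, -10, 0, -12]
  [9, 2, ∞, 0]
Answer: W*[1][3] = 1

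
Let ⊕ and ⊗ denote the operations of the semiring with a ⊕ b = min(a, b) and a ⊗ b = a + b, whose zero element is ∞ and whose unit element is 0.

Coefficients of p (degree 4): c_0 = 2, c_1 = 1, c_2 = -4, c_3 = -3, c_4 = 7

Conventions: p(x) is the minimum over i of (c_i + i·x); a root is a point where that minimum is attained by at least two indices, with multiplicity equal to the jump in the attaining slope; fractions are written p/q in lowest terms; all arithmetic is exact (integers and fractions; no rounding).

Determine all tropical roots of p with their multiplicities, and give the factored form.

hull edge (i=0, c=2) to (i=2, c=-4): slope -3, span 2
hull edge (i=2, c=-4) to (i=3, c=-3): slope 1, span 1
hull edge (i=3, c=-3) to (i=4, c=7): slope 10, span 1
Factored form: p(x) = 7 ⊗ (x ⊕ (-10)) ⊗ (x ⊕ (-1)) ⊗ (x ⊕ 3) ⊗ (x ⊕ 3)
Answer: roots = -10 (mult 1), -1 (mult 1), 3 (mult 2)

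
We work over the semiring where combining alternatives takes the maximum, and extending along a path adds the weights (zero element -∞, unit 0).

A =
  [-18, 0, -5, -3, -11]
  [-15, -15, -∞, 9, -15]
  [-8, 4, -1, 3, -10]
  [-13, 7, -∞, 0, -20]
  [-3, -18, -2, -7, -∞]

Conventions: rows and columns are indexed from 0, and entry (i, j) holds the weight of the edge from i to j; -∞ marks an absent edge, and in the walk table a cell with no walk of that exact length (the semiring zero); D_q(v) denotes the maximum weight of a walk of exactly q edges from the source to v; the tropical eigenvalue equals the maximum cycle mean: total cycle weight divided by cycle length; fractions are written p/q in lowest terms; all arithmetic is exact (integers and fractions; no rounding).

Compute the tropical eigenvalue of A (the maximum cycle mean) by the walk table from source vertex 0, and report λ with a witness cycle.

q=0: [0, -∞, -∞, -∞, -∞]
q=1: [-18, 0, -5, -3, -11]
q=2: [-13, 4, -6, 9, -15]
q=3: [-4, 16, -7, 13, -11]
q=4: [1, 20, -8, 25, 1]
q=5: [12, 32, -1, 29, 5]
Optimal cycle mean attained by: cycle 1->3->1, total 9 + 7, length 2.
Answer: λ = 8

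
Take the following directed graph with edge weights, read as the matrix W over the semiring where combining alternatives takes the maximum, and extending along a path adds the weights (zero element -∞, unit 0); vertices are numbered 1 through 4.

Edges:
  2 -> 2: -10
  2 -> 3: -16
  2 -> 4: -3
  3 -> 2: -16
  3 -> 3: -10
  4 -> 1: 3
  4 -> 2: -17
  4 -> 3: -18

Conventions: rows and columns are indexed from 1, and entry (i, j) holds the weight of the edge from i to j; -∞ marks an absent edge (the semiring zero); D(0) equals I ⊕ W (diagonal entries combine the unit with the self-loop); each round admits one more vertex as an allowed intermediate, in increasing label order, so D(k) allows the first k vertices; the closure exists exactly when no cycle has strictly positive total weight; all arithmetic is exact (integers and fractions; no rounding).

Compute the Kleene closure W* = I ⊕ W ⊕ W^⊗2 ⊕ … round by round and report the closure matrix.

D(0):
  [0, -∞, -∞, -∞]
  [-∞, 0, -16, -3]
  [-∞, -16, 0, -∞]
  [3, -17, -18, 0]
D(1):
  [0, -∞, -∞, -∞]
  [-∞, 0, -16, -3]
  [-∞, -16, 0, -∞]
  [3, -17, -18, 0]
D(2):
  [0, -∞, -∞, -∞]
  [-∞, 0, -16, -3]
  [-∞, -16, 0, -19]
  [3, -17, -18, 0]
D(3):
  [0, -∞, -∞, -∞]
  [-∞, 0, -16, -3]
  [-∞, -16, 0, -19]
  [3, -17, -18, 0]
D(4):
  [0, -∞, -∞, -∞]
  [0, 0, -16, -3]
  [-16, -16, 0, -19]
  [3, -17, -18, 0]
Answer: W* = [[0, -∞, -∞, -∞], [0, 0, -16, -3], [-16, -16, 0, -19], [3, -17, -18, 0]]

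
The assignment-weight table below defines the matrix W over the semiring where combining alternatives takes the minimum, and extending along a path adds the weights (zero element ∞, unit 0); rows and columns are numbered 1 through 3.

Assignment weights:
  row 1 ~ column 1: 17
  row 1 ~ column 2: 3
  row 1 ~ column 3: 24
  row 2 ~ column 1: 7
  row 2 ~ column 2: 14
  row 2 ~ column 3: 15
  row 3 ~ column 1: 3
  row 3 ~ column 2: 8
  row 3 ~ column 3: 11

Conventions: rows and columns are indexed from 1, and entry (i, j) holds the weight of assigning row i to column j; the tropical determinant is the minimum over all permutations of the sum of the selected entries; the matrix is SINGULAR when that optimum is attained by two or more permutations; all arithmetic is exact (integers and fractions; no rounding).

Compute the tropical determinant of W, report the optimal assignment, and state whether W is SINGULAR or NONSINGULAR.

σ = (1, 2, 3): 17 + 14 + 11 = 42
σ = (1, 3, 2): 17 + 15 + 8 = 40
σ = (2, 1, 3): 3 + 7 + 11 = 21
σ = (2, 3, 1): 3 + 15 + 3 = 21
σ = (3, 1, 2): 24 + 7 + 8 = 39
σ = (3, 2, 1): 24 + 14 + 3 = 41
Optimal value attained by: σ = (2, 1, 3).
Answer: det⊕(W) = 21; verdict: SINGULAR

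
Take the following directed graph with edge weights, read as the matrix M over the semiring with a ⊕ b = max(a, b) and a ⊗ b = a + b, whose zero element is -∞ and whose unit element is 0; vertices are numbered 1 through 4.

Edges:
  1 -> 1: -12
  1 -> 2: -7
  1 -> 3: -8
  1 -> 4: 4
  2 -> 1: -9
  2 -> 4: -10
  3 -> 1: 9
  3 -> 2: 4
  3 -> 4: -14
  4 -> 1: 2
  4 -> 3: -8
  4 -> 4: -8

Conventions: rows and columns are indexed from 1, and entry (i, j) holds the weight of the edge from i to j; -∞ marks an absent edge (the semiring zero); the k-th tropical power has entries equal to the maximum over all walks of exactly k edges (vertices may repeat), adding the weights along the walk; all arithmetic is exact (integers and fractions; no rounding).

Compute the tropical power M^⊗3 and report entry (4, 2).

M^⊗2:
  [6, -4, -4, -4]
  [-8, -16, -17, -5]
  [-3, 2, 1, 13]
  [1, -4, -6, 6]
M^⊗3:
  [5, 0, -2, 10]
  [-3, -13, -13, -4]
  [15, 5, 5, 5]
  [8, -2, -2, 5]
Key observation: the optimum is the walk 4->1->3->2, with weight 2 + (-8) + 4 = -2.
Optimal value attained by: walk 4->1->3->2.
Answer: (M^⊗3)[4][2] = -2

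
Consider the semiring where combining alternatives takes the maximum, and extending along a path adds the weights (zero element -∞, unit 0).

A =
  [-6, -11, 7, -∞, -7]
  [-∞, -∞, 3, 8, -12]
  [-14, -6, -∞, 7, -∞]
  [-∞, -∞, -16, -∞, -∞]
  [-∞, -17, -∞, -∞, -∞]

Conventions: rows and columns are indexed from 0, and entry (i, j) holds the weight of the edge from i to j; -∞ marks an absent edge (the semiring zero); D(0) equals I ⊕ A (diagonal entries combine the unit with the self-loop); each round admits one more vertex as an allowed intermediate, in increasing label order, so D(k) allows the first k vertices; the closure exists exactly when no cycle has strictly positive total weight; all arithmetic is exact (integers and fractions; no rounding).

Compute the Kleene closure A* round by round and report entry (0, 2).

D(0):
  [0, -11, 7, -∞, -7]
  [-∞, 0, 3, 8, -12]
  [-14, -6, 0, 7, -∞]
  [-∞, -∞, -16, 0, -∞]
  [-∞, -17, -∞, -∞, 0]
D(1):
  [0, -11, 7, -∞, -7]
  [-∞, 0, 3, 8, -12]
  [-14, -6, 0, 7, -21]
  [-∞, -∞, -16, 0, -∞]
  [-∞, -17, -∞, -∞, 0]
D(2):
  [0, -11, 7, -3, -7]
  [-∞, 0, 3, 8, -12]
  [-14, -6, 0, 7, -18]
  [-∞, -∞, -16, 0, -∞]
  [-∞, -17, -14, -9, 0]
D(3):
  [0, 1, 7, 14, -7]
  [-11, 0, 3, 10, -12]
  [-14, -6, 0, 7, -18]
  [-30, -22, -16, 0, -34]
  [-28, -17, -14, -7, 0]
D(4):
  [0, 1, 7, 14, -7]
  [-11, 0, 3, 10, -12]
  [-14, -6, 0, 7, -18]
  [-30, -22, -16, 0, -34]
  [-28, -17, -14, -7, 0]
D(5):
  [0, 1, 7, 14, -7]
  [-11, 0, 3, 10, -12]
  [-14, -6, 0, 7, -18]
  [-30, -22, -16, 0, -34]
  [-28, -17, -14, -7, 0]
Answer: A*[0][2] = 7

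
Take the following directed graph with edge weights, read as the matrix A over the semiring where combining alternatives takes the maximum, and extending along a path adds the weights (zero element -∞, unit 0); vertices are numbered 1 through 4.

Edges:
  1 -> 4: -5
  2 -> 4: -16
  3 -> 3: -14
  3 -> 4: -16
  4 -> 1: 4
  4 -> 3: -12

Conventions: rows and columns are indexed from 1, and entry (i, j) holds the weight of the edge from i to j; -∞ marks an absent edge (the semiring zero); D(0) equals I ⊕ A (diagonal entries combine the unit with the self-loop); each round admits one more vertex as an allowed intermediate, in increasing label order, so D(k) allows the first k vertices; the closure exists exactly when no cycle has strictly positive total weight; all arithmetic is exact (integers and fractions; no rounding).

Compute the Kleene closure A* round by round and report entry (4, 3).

D(0):
  [0, -∞, -∞, -5]
  [-∞, 0, -∞, -16]
  [-∞, -∞, 0, -16]
  [4, -∞, -12, 0]
D(1):
  [0, -∞, -∞, -5]
  [-∞, 0, -∞, -16]
  [-∞, -∞, 0, -16]
  [4, -∞, -12, 0]
D(2):
  [0, -∞, -∞, -5]
  [-∞, 0, -∞, -16]
  [-∞, -∞, 0, -16]
  [4, -∞, -12, 0]
D(3):
  [0, -∞, -∞, -5]
  [-∞, 0, -∞, -16]
  [-∞, -∞, 0, -16]
  [4, -∞, -12, 0]
D(4):
  [0, -∞, -17, -5]
  [-12, 0, -28, -16]
  [-12, -∞, 0, -16]
  [4, -∞, -12, 0]
Answer: A*[4][3] = -12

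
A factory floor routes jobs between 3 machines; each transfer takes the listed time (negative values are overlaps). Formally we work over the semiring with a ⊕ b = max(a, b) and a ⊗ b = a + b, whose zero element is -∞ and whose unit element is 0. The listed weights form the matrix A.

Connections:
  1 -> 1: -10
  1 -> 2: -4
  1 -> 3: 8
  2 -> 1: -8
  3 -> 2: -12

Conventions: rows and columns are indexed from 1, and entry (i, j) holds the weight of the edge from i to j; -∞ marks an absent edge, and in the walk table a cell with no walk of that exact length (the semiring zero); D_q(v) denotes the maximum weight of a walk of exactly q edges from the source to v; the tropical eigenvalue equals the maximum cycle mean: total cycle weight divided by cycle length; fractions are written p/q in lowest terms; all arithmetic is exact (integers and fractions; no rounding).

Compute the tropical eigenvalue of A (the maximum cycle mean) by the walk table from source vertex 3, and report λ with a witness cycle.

q=0: [-∞, -∞, 0]
q=1: [-∞, -12, -∞]
q=2: [-20, -∞, -∞]
q=3: [-30, -24, -12]
Optimal cycle mean attained by: cycle 1->3->2->1, total 8 + (-12) + (-8), length 3.
Answer: λ = -4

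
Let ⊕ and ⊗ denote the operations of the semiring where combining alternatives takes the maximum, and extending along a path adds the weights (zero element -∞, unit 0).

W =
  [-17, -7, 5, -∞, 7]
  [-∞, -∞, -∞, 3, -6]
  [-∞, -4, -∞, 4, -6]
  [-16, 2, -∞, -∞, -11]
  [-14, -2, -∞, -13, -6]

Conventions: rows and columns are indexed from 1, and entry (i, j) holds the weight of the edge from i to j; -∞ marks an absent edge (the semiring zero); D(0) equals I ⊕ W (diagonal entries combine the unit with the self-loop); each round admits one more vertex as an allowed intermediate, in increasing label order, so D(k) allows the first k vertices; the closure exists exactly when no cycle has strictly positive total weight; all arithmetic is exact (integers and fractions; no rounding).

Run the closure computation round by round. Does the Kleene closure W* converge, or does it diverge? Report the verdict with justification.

D(0):
  [0, -7, 5, -∞, 7]
  [-∞, 0, -∞, 3, -6]
  [-∞, -4, 0, 4, -6]
  [-16, 2, -∞, 0, -11]
  [-14, -2, -∞, -13, 0]
D(1):
  [0, -7, 5, -∞, 7]
  [-∞, 0, -∞, 3, -6]
  [-∞, -4, 0, 4, -6]
  [-16, 2, -11, 0, -9]
  [-14, -2, -9, -13, 0]
Detection: at round 2, diagonal entry (4, 4) turns strictly positive.
Key observation: the cycle 4->2->4 has total weight 2 + 3, which is strictly positive.
Answer: DIVERGES — positive cycle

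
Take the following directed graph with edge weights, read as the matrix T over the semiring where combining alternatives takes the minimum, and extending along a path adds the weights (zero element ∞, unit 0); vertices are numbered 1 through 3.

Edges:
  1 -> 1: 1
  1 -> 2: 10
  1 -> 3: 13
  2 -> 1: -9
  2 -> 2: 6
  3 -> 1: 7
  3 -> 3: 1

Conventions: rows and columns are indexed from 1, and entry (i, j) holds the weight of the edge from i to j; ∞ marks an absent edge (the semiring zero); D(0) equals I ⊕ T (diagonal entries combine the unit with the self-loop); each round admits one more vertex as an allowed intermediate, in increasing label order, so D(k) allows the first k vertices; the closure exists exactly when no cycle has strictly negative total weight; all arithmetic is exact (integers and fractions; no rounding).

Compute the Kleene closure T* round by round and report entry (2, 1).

D(0):
  [0, 10, 13]
  [-9, 0, ∞]
  [7, ∞, 0]
D(1):
  [0, 10, 13]
  [-9, 0, 4]
  [7, 17, 0]
D(2):
  [0, 10, 13]
  [-9, 0, 4]
  [7, 17, 0]
D(3):
  [0, 10, 13]
  [-9, 0, 4]
  [7, 17, 0]
Answer: T*[2][1] = -9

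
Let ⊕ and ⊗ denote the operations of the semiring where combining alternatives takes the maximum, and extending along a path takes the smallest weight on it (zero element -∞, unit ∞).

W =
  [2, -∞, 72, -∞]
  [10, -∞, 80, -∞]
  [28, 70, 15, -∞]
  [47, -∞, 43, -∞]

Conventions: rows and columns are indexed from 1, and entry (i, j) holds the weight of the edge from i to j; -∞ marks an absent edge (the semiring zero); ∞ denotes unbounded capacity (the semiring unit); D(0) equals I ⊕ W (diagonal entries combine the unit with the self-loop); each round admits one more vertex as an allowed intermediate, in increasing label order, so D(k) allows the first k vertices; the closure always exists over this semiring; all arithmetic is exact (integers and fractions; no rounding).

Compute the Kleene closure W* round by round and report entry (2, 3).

D(0):
  [∞, -∞, 72, -∞]
  [10, ∞, 80, -∞]
  [28, 70, ∞, -∞]
  [47, -∞, 43, ∞]
D(1):
  [∞, -∞, 72, -∞]
  [10, ∞, 80, -∞]
  [28, 70, ∞, -∞]
  [47, -∞, 47, ∞]
D(2):
  [∞, -∞, 72, -∞]
  [10, ∞, 80, -∞]
  [28, 70, ∞, -∞]
  [47, -∞, 47, ∞]
D(3):
  [∞, 70, 72, -∞]
  [28, ∞, 80, -∞]
  [28, 70, ∞, -∞]
  [47, 47, 47, ∞]
D(4):
  [∞, 70, 72, -∞]
  [28, ∞, 80, -∞]
  [28, 70, ∞, -∞]
  [47, 47, 47, ∞]
Answer: W*[2][3] = 80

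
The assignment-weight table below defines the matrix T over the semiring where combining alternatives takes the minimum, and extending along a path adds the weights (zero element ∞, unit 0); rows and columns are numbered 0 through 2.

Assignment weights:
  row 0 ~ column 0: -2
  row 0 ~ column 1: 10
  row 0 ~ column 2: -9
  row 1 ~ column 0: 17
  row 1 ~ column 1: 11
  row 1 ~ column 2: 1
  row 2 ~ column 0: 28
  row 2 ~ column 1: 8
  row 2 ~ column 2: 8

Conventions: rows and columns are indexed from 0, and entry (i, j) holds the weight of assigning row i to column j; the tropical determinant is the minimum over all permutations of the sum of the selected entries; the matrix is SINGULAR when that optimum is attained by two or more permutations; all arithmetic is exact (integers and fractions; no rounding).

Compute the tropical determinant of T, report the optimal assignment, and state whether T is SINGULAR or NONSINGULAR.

σ = (0, 1, 2): (-2) + 11 + 8 = 17
σ = (0, 2, 1): (-2) + 1 + 8 = 7
σ = (1, 0, 2): 10 + 17 + 8 = 35
σ = (1, 2, 0): 10 + 1 + 28 = 39
σ = (2, 0, 1): (-9) + 17 + 8 = 16
σ = (2, 1, 0): (-9) + 11 + 28 = 30
Optimal value attained by: σ = (0, 2, 1).
Answer: det⊕(T) = 7; verdict: NONSINGULAR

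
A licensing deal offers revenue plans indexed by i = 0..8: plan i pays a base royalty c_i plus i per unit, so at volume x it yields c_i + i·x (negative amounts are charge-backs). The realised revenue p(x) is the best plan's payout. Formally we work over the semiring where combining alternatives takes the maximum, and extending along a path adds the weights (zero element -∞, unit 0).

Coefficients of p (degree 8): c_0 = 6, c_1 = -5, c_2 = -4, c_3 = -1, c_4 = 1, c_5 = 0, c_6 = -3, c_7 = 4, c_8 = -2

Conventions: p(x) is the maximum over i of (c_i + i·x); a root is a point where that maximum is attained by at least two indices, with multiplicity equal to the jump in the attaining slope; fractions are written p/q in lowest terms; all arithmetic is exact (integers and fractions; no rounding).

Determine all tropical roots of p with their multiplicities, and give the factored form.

hull edge (i=0, c=6) to (i=7, c=4): slope -2/7, span 7
hull edge (i=7, c=4) to (i=8, c=-2): slope -6, span 1
Factored form: p(x) = -2 ⊗ (x ⊕ 2/7) ⊗ (x ⊕ 2/7) ⊗ (x ⊕ 2/7) ⊗ (x ⊕ 2/7) ⊗ (x ⊕ 2/7) ⊗ (x ⊕ 2/7) ⊗ (x ⊕ 2/7) ⊗ (x ⊕ 6)
Answer: roots = 2/7 (mult 7), 6 (mult 1)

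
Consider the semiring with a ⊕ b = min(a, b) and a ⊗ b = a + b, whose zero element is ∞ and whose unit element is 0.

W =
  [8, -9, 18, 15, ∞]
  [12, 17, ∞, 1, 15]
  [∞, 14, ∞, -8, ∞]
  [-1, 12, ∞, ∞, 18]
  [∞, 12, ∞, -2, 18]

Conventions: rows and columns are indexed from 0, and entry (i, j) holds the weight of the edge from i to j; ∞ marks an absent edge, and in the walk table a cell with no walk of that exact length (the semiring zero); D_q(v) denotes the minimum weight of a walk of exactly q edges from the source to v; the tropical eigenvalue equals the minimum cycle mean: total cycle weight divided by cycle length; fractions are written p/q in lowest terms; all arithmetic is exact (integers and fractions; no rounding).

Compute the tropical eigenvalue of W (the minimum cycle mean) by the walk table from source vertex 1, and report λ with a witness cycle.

q=0: [∞, 0, ∞, ∞, ∞]
q=1: [12, 17, ∞, 1, 15]
q=2: [0, 3, 30, 13, 19]
q=3: [8, -9, 18, 4, 18]
q=4: [3, -1, 26, -8, 6]
q=5: [-9, -6, 21, 0, 10]
Optimal cycle mean attained by: cycle 0->1->3->0, total (-9) + 1 + (-1), length 3.
Answer: λ = -3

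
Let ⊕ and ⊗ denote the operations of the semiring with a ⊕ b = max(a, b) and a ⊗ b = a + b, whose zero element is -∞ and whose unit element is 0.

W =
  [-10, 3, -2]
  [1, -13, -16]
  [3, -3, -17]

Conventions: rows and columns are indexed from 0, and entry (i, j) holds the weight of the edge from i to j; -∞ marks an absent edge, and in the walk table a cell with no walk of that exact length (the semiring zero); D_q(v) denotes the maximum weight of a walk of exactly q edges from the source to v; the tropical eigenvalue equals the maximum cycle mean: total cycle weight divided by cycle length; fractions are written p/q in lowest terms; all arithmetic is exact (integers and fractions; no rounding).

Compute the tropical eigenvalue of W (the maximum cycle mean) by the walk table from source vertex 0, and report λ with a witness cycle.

q=0: [0, -∞, -∞]
q=1: [-10, 3, -2]
q=2: [4, -5, -12]
q=3: [-4, 7, 2]
Optimal cycle mean attained by: cycle 0->1->0, total 3 + 1, length 2.
Answer: λ = 2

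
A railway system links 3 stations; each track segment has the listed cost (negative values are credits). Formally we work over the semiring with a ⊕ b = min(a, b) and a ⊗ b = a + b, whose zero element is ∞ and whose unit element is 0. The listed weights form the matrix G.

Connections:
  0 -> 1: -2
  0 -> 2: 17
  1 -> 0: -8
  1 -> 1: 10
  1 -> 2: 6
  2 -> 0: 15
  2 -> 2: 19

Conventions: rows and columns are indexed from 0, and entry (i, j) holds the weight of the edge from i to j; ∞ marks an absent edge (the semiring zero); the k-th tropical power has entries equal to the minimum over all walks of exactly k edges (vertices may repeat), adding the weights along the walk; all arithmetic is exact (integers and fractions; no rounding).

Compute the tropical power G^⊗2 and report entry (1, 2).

G^⊗2:
  [-10, 8, 4]
  [2, -10, 9]
  [34, 13, 32]
Key observation: the optimum is the walk 1->0->2, with weight (-8) + 17 = 9.
Optimal value attained by: walk 1->0->2.
Answer: (G^⊗2)[1][2] = 9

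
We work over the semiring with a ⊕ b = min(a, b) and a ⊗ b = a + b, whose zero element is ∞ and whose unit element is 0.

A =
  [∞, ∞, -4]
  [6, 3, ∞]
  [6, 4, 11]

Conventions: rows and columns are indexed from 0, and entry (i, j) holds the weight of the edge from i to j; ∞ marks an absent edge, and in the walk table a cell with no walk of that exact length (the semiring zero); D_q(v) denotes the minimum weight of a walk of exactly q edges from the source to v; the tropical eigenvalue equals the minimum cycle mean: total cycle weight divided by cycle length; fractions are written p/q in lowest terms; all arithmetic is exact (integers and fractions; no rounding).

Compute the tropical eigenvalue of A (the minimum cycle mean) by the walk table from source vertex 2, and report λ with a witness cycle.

q=0: [∞, ∞, 0]
q=1: [6, 4, 11]
q=2: [10, 7, 2]
q=3: [8, 6, 6]
Optimal cycle mean attained by: cycle 0->2->0, total (-4) + 6, length 2.
Answer: λ = 1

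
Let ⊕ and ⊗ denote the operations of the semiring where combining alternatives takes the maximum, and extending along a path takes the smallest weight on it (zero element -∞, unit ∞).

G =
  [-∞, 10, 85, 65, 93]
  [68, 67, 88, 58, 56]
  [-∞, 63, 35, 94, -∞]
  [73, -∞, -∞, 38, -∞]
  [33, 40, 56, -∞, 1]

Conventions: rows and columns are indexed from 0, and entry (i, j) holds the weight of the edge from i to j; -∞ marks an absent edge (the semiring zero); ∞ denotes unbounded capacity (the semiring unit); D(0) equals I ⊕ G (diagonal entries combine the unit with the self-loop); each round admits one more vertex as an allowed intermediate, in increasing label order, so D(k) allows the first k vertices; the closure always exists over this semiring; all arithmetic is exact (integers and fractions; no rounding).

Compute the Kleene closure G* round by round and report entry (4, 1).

D(0):
  [∞, 10, 85, 65, 93]
  [68, ∞, 88, 58, 56]
  [-∞, 63, ∞, 94, -∞]
  [73, -∞, -∞, ∞, -∞]
  [33, 40, 56, -∞, ∞]
D(1):
  [∞, 10, 85, 65, 93]
  [68, ∞, 88, 65, 68]
  [-∞, 63, ∞, 94, -∞]
  [73, 10, 73, ∞, 73]
  [33, 40, 56, 33, ∞]
D(2):
  [∞, 10, 85, 65, 93]
  [68, ∞, 88, 65, 68]
  [63, 63, ∞, 94, 63]
  [73, 10, 73, ∞, 73]
  [40, 40, 56, 40, ∞]
D(3):
  [∞, 63, 85, 85, 93]
  [68, ∞, 88, 88, 68]
  [63, 63, ∞, 94, 63]
  [73, 63, 73, ∞, 73]
  [56, 56, 56, 56, ∞]
D(4):
  [∞, 63, 85, 85, 93]
  [73, ∞, 88, 88, 73]
  [73, 63, ∞, 94, 73]
  [73, 63, 73, ∞, 73]
  [56, 56, 56, 56, ∞]
D(5):
  [∞, 63, 85, 85, 93]
  [73, ∞, 88, 88, 73]
  [73, 63, ∞, 94, 73]
  [73, 63, 73, ∞, 73]
  [56, 56, 56, 56, ∞]
Answer: G*[4][1] = 56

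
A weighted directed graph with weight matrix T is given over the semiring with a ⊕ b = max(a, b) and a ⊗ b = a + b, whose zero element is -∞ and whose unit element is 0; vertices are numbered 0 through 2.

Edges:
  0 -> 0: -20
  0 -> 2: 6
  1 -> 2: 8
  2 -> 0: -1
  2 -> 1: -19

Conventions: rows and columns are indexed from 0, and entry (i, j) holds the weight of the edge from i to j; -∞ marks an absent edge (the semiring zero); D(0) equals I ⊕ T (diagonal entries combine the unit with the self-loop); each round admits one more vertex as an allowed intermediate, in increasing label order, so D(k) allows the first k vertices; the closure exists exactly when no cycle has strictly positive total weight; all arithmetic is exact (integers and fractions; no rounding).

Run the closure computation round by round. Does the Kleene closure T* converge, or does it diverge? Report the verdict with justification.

D(0):
  [0, -∞, 6]
  [-∞, 0, 8]
  [-1, -19, 0]
Detection: at round 1, diagonal entry (2, 2) turns strictly positive.
Key observation: the cycle 2->0->2 has total weight (-1) + 6, which is strictly positive.
Answer: DIVERGES — positive cycle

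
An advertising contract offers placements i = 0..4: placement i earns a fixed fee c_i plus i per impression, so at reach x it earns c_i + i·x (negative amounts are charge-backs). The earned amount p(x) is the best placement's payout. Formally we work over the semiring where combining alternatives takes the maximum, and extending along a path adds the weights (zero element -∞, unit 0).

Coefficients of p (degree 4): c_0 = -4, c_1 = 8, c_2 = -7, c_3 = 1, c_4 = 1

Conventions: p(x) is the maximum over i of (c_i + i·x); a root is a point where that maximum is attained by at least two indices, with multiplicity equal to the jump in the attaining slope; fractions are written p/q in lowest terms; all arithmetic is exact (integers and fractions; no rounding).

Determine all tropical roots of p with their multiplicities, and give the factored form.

hull edge (i=0, c=-4) to (i=1, c=8): slope 12, span 1
hull edge (i=1, c=8) to (i=4, c=1): slope -7/3, span 3
Factored form: p(x) = 1 ⊗ (x ⊕ (-12)) ⊗ (x ⊕ 7/3) ⊗ (x ⊕ 7/3) ⊗ (x ⊕ 7/3)
Answer: roots = -12 (mult 1), 7/3 (mult 3)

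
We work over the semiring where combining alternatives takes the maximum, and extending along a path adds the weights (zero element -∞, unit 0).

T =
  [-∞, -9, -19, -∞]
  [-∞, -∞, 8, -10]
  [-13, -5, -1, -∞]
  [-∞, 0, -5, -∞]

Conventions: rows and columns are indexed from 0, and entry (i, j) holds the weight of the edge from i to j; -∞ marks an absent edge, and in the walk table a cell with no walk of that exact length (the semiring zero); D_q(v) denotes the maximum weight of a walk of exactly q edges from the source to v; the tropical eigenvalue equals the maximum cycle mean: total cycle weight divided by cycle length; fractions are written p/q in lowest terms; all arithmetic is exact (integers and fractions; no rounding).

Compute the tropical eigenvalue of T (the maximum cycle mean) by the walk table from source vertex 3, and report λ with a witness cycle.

q=0: [-∞, -∞, -∞, 0]
q=1: [-∞, 0, -5, -∞]
q=2: [-18, -10, 8, -10]
q=3: [-5, 3, 7, -20]
q=4: [-6, 2, 11, -7]
Optimal cycle mean attained by: cycle 1->2->1, total 8 + (-5), length 2.
Answer: λ = 3/2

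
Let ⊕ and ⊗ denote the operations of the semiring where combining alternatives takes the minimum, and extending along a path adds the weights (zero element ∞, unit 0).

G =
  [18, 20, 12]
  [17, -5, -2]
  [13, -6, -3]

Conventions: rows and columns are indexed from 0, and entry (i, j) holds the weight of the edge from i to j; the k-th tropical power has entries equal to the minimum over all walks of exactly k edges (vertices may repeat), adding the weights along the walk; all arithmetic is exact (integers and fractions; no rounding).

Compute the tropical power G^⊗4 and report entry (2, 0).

G^⊗2:
  [25, 6, 9]
  [11, -10, -7]
  [10, -11, -8]
G^⊗3:
  [22, 1, 4]
  [6, -15, -12]
  [5, -16, -13]
G^⊗4:
  [17, -4, -1]
  [1, -20, -17]
  [0, -21, -18]
Key observation: the optimum is the walk 2->1->1->2->0, with weight (-6) + (-5) + (-2) + 13 = 0.
Optimal value attained by: walk 2->1->1->2->0.
Answer: (G^⊗4)[2][0] = 0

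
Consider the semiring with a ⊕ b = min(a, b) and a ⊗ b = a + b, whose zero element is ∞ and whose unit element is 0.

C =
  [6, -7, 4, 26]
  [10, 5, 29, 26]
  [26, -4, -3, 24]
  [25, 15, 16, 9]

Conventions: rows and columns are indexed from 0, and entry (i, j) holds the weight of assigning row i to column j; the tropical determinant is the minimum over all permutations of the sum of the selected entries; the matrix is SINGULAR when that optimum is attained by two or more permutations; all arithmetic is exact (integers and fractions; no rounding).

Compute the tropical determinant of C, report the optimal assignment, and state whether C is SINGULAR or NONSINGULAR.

σ = (0, 1, 2, 3): 6 + 5 + (-3) + 9 = 17
σ = (0, 1, 3, 2): 6 + 5 + 24 + 16 = 51
σ = (0, 2, 1, 3): 6 + 29 + (-4) + 9 = 40
σ = (0, 2, 3, 1): 6 + 29 + 24 + 15 = 74
σ = (0, 3, 1, 2): 6 + 26 + (-4) + 16 = 44
σ = (0, 3, 2, 1): 6 + 26 + (-3) + 15 = 44
σ = (1, 0, 2, 3): (-7) + 10 + (-3) + 9 = 9
σ = (1, 0, 3, 2): (-7) + 10 + 24 + 16 = 43
σ = (1, 2, 0, 3): (-7) + 29 + 26 + 9 = 57
σ = (1, 2, 3, 0): (-7) + 29 + 24 + 25 = 71
σ = (1, 3, 0, 2): (-7) + 26 + 26 + 16 = 61
σ = (1, 3, 2, 0): (-7) + 26 + (-3) + 25 = 41
σ = (2, 0, 1, 3): 4 + 10 + (-4) + 9 = 19
σ = (2, 0, 3, 1): 4 + 10 + 24 + 15 = 53
σ = (2, 1, 0, 3): 4 + 5 + 26 + 9 = 44
σ = (2, 1, 3, 0): 4 + 5 + 24 + 25 = 58
σ = (2, 3, 0, 1): 4 + 26 + 26 + 15 = 71
σ = (2, 3, 1, 0): 4 + 26 + (-4) + 25 = 51
σ = (3, 0, 1, 2): 26 + 10 + (-4) + 16 = 48
σ = (3, 0, 2, 1): 26 + 10 + (-3) + 15 = 48
σ = (3, 1, 0, 2): 26 + 5 + 26 + 16 = 73
σ = (3, 1, 2, 0): 26 + 5 + (-3) + 25 = 53
σ = (3, 2, 0, 1): 26 + 29 + 26 + 15 = 96
σ = (3, 2, 1, 0): 26 + 29 + (-4) + 25 = 76
Optimal value attained by: σ = (1, 0, 2, 3).
Answer: det⊕(C) = 9; verdict: NONSINGULAR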